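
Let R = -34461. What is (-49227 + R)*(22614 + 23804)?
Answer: -3884629584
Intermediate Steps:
(-49227 + R)*(22614 + 23804) = (-49227 - 34461)*(22614 + 23804) = -83688*46418 = -3884629584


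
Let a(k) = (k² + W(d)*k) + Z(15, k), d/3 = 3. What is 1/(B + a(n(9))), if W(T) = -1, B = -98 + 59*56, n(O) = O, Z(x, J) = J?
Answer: 1/3287 ≈ 0.00030423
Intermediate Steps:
d = 9 (d = 3*3 = 9)
B = 3206 (B = -98 + 3304 = 3206)
a(k) = k² (a(k) = (k² - k) + k = k²)
1/(B + a(n(9))) = 1/(3206 + 9²) = 1/(3206 + 81) = 1/3287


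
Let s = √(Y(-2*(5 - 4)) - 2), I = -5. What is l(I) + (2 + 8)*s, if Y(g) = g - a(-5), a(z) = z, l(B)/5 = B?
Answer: -15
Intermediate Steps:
l(B) = 5*B
Y(g) = 5 + g (Y(g) = g - 1*(-5) = g + 5 = 5 + g)
s = 1 (s = √((5 - 2*(5 - 4)) - 2) = √((5 - 2*1) - 2) = √((5 - 2) - 2) = √(3 - 2) = √1 = 1)
l(I) + (2 + 8)*s = 5*(-5) + (2 + 8)*1 = -25 + 10*1 = -25 + 10 = -15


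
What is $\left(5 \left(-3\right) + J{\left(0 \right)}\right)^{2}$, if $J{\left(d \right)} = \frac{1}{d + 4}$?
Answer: $\frac{3481}{16} \approx 217.56$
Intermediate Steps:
$J{\left(d \right)} = \frac{1}{4 + d}$
$\left(5 \left(-3\right) + J{\left(0 \right)}\right)^{2} = \left(5 \left(-3\right) + \frac{1}{4 + 0}\right)^{2} = \left(-15 + \frac{1}{4}\right)^{2} = \left(- \frac{59}{4}\right)^{2} = \frac{3481}{16}$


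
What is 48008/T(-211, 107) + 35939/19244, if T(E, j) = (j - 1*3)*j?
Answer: 165474393/26768404 ≈ 6.1817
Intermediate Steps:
T(E, j) = j*(-3 + j) (T(E, j) = (j - 3)*j = (-3 + j)*j = j*(-3 + j))
48008/T(-211, 107) + 35939/19244 = 48008/((107*(-3 + 107))) + 35939/19244 = 48008/((107*104)) + 35939*(1/19244) = 48008/11128 + 35939/19244 = 48008*(1/11128) + 35939/19244 = 6001/1391 + 35939/19244 = 165474393/26768404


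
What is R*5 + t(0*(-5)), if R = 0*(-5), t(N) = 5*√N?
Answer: 0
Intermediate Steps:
R = 0
R*5 + t(0*(-5)) = 0*5 + 5*√(0*(-5)) = 0 + 5*√0 = 0 + 5*0 = 0 + 0 = 0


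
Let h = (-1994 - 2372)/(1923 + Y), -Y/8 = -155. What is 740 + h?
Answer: 2336254/3163 ≈ 738.62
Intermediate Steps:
Y = 1240 (Y = -8*(-155) = 1240)
h = -4366/3163 (h = (-1994 - 2372)/(1923 + 1240) = -4366/3163 ≈ -1.3803)
740 + h = 740 - 4366/3163 = 2336254/3163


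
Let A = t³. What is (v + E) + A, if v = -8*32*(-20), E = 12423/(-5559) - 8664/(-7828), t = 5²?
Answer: 3959154674/190859 ≈ 20744.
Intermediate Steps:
t = 25
A = 15625 (A = 25³ = 15625)
E = -215281/190859 (E = 12423*(-1/5559) - 8664*(-1/7828) = -4141/1853 + 114/103 = -215281/190859 ≈ -1.1280)
v = 5120 (v = -256*(-20) = 5120)
(v + E) + A = (5120 - 215281/190859) + 15625 = 976982799/190859 + 15625 = 3959154674/190859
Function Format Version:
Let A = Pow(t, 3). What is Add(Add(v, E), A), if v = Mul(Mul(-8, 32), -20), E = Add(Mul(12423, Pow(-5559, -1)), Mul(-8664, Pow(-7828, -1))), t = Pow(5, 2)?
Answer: Rational(3959154674, 190859) ≈ 20744.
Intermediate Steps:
t = 25
A = 15625 (A = Pow(25, 3) = 15625)
E = Rational(-215281, 190859) (E = Add(Mul(12423, Rational(-1, 5559)), Mul(-8664, Rational(-1, 7828))) = Add(Rational(-4141, 1853), Rational(114, 103)) = Rational(-215281, 190859) ≈ -1.1280)
v = 5120 (v = Mul(-256, -20) = 5120)
Add(Add(v, E), A) = Add(Add(5120, Rational(-215281, 190859)), 15625) = Add(Rational(976982799, 190859), 15625) = Rational(3959154674, 190859)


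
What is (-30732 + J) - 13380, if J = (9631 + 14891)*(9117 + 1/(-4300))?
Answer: 480574356039/2150 ≈ 2.2352e+8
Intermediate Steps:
J = 480669196839/2150 (J = 24522*(9117 - 1/4300) = 24522*(39203099/4300) = 480669196839/2150 ≈ 2.2357e+8)
(-30732 + J) - 13380 = (-30732 + 480669196839/2150) - 13380 = 480603123039/2150 - 13380 = 480574356039/2150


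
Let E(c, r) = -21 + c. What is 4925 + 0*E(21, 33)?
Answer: 4925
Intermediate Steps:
4925 + 0*E(21, 33) = 4925 + 0*(-21 + 21) = 4925 + 0*0 = 4925 + 0 = 4925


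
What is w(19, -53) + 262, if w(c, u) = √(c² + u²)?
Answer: 262 + √3170 ≈ 318.30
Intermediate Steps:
w(19, -53) + 262 = √(19² + (-53)²) + 262 = √(361 + 2809) + 262 = √3170 + 262 = 262 + √3170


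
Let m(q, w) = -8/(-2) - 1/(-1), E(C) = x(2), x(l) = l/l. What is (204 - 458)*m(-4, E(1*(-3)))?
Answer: -1270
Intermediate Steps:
x(l) = 1
E(C) = 1
m(q, w) = 5 (m(q, w) = -8*(-½) - 1*(-1) = 4 + 1 = 5)
(204 - 458)*m(-4, E(1*(-3))) = (204 - 458)*5 = -254*5 = -1270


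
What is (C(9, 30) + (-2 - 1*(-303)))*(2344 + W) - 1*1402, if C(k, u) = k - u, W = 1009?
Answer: 937438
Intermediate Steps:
(C(9, 30) + (-2 - 1*(-303)))*(2344 + W) - 1*1402 = ((9 - 1*30) + (-2 - 1*(-303)))*(2344 + 1009) - 1*1402 = ((9 - 30) + (-2 + 303))*3353 - 1402 = (-21 + 301)*3353 - 1402 = 280*3353 - 1402 = 938840 - 1402 = 937438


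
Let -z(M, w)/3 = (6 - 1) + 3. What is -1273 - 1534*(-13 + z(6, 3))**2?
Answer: -2101319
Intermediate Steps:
z(M, w) = -24 (z(M, w) = -3*((6 - 1) + 3) = -3*(5 + 3) = -3*8 = -24)
-1273 - 1534*(-13 + z(6, 3))**2 = -1273 - 1534*(-13 - 24)**2 = -1273 - 1534*(-37)**2 = -1273 - 1534*1369 = -1273 - 2100046 = -2101319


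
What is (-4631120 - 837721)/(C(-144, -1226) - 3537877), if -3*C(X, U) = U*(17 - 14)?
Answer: 5468841/3536651 ≈ 1.5463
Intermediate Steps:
C(X, U) = -U (C(X, U) = -U*(17 - 14)/3 = -U*3/3 = -U)
(-4631120 - 837721)/(C(-144, -1226) - 3537877) = (-4631120 - 837721)/(-1*(-1226) - 3537877) = -5468841/(1226 - 3537877) = -5468841/(-3536651) = -5468841*(-1/3536651) = 5468841/3536651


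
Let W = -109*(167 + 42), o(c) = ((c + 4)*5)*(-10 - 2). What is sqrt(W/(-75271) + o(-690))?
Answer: sqrt(233202891580211)/75271 ≈ 202.88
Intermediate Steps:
o(c) = -240 - 60*c (o(c) = ((4 + c)*5)*(-12) = (20 + 5*c)*(-12) = -240 - 60*c)
W = -22781 (W = -109*209 = -22781)
sqrt(W/(-75271) + o(-690)) = sqrt(-22781/(-75271) + (-240 - 60*(-690))) = sqrt(-22781*(-1/75271) + (-240 + 41400)) = sqrt(22781/75271 + 41160) = sqrt(3098177141/75271) = sqrt(233202891580211)/75271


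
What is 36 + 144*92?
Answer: 13284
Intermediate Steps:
36 + 144*92 = 36 + 13248 = 13284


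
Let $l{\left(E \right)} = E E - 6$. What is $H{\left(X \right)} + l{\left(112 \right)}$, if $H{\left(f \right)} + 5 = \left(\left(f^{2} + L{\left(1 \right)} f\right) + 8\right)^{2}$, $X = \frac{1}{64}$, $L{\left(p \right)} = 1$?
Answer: $\frac{211346854017}{16777216} \approx 12597.0$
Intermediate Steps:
$X = \frac{1}{64} \approx 0.015625$
$l{\left(E \right)} = -6 + E^{2}$ ($l{\left(E \right)} = E^{2} - 6 = -6 + E^{2}$)
$H{\left(f \right)} = -5 + \left(8 + f + f^{2}\right)^{2}$ ($H{\left(f \right)} = -5 + \left(\left(f^{2} + 1 f\right) + 8\right)^{2} = -5 + \left(\left(f^{2} + f\right) + 8\right)^{2} = -5 + \left(\left(f + f^{2}\right) + 8\right)^{2} = -5 + \left(8 + f + f^{2}\right)^{2}$)
$H{\left(X \right)} + l{\left(112 \right)} = \left(-5 + \left(8 + \frac{1}{64} + \left(\frac{1}{64}\right)^{2}\right)^{2}\right) - \left(6 - 112^{2}\right) = \left(-5 + \left(8 + \frac{1}{64} + \frac{1}{4096}\right)^{2}\right) + \left(-6 + 12544\right) = \left(-5 + \left(\frac{32833}{4096}\right)^{2}\right) + 12538 = \left(-5 + \frac{1078005889}{16777216}\right) + 12538 = \frac{994119809}{16777216} + 12538 = \frac{211346854017}{16777216}$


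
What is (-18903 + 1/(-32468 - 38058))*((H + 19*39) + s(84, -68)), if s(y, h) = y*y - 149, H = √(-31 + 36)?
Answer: -5097976991696/35263 - 1333152979*√5/70526 ≈ -1.4461e+8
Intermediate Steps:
H = √5 ≈ 2.2361
s(y, h) = -149 + y² (s(y, h) = y² - 149 = -149 + y²)
(-18903 + 1/(-32468 - 38058))*((H + 19*39) + s(84, -68)) = (-18903 + 1/(-32468 - 38058))*((√5 + 19*39) + (-149 + 84²)) = (-18903 + 1/(-70526))*((√5 + 741) + (-149 + 7056)) = (-18903 - 1/70526)*((741 + √5) + 6907) = -1333152979*(7648 + √5)/70526 = -5097976991696/35263 - 1333152979*√5/70526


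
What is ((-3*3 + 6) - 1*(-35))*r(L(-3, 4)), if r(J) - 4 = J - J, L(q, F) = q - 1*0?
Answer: 128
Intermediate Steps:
L(q, F) = q (L(q, F) = q + 0 = q)
r(J) = 4 (r(J) = 4 + (J - J) = 4 + 0 = 4)
((-3*3 + 6) - 1*(-35))*r(L(-3, 4)) = ((-3*3 + 6) - 1*(-35))*4 = ((-9 + 6) + 35)*4 = (-3 + 35)*4 = 32*4 = 128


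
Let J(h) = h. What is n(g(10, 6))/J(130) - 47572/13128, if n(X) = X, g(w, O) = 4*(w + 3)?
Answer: -52901/16410 ≈ -3.2237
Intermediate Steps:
g(w, O) = 12 + 4*w (g(w, O) = 4*(3 + w) = 12 + 4*w)
n(g(10, 6))/J(130) - 47572/13128 = (12 + 4*10)/130 - 47572/13128 = (12 + 40)*(1/130) - 47572*1/13128 = 52*(1/130) - 11893/3282 = ⅖ - 11893/3282 = -52901/16410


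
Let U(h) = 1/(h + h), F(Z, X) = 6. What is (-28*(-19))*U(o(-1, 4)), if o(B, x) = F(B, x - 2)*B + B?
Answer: -38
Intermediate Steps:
o(B, x) = 7*B (o(B, x) = 6*B + B = 7*B)
U(h) = 1/(2*h)
(-28*(-19))*U(o(-1, 4)) = (-28*(-19))*(1/(2*((7*(-1))))) = 532*((½)/(-7)) = 532*((½)*(-⅐)) = 532*(-1/14) = -38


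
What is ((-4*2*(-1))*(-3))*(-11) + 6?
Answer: 270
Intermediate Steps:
((-4*2*(-1))*(-3))*(-11) + 6 = (-8*(-1)*(-3))*(-11) + 6 = (8*(-3))*(-11) + 6 = -24*(-11) + 6 = 264 + 6 = 270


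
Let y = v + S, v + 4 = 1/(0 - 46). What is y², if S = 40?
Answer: 2739025/2116 ≈ 1294.4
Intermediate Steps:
v = -185/46 (v = -4 + 1/(0 - 46) = -4 + 1/(-46) = -4 - 1/46 = -185/46 ≈ -4.0217)
y = 1655/46 (y = -185/46 + 40 = 1655/46 ≈ 35.978)
y² = (1655/46)² = 2739025/2116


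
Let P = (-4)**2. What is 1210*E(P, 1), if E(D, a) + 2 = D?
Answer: 16940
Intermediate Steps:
P = 16
E(D, a) = -2 + D
1210*E(P, 1) = 1210*(-2 + 16) = 1210*14 = 16940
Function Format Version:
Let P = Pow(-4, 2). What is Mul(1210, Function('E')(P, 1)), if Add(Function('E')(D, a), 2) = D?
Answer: 16940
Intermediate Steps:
P = 16
Function('E')(D, a) = Add(-2, D)
Mul(1210, Function('E')(P, 1)) = Mul(1210, Add(-2, 16)) = Mul(1210, 14) = 16940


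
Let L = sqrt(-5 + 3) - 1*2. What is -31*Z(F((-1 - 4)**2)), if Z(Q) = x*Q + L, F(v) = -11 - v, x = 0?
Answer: 62 - 31*I*sqrt(2) ≈ 62.0 - 43.841*I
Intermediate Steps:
L = -2 + I*sqrt(2) (L = sqrt(-2) - 2 = I*sqrt(2) - 2 = -2 + I*sqrt(2) ≈ -2.0 + 1.4142*I)
Z(Q) = -2 + I*sqrt(2) (Z(Q) = 0*Q + (-2 + I*sqrt(2)) = 0 + (-2 + I*sqrt(2)) = -2 + I*sqrt(2))
-31*Z(F((-1 - 4)**2)) = -31*(-2 + I*sqrt(2)) = 62 - 31*I*sqrt(2)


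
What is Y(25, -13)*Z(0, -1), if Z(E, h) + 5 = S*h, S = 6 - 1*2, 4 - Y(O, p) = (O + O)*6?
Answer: 2664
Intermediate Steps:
Y(O, p) = 4 - 12*O (Y(O, p) = 4 - (O + O)*6 = 4 - 2*O*6 = 4 - 12*O)
S = 4 (S = 6 - 2 = 4)
Z(E, h) = -5 + 4*h
Y(25, -13)*Z(0, -1) = (4 - 12*25)*(-5 + 4*(-1)) = (4 - 300)*(-5 - 4) = -296*(-9) = 2664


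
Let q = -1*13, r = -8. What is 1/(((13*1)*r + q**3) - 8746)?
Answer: -1/11047 ≈ -9.0522e-5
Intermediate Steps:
q = -13
1/(((13*1)*r + q**3) - 8746) = 1/(((13*1)*(-8) + (-13)**3) - 8746) = 1/((13*(-8) - 2197) - 8746) = 1/((-104 - 2197) - 8746) = 1/(-2301 - 8746) = 1/(-11047) = -1/11047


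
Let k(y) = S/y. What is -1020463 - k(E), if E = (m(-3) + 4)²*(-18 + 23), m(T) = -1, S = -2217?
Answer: -15306206/15 ≈ -1.0204e+6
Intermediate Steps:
E = 45 (E = (-1 + 4)²*(-18 + 23) = 3²*5 = 9*5 = 45)
k(y) = -2217/y
-1020463 - k(E) = -1020463 - (-2217)/45 = -1020463 - 1*(-739/15) = -1020463 + 739/15 = -15306206/15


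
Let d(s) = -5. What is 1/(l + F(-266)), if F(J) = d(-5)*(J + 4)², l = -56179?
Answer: -1/399399 ≈ -2.5038e-6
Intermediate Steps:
F(J) = -5*(4 + J)² (F(J) = -5*(J + 4)² = -5*(4 + J)²)
1/(l + F(-266)) = 1/(-56179 - 5*(4 - 266)²) = 1/(-56179 - 5*(-262)²) = 1/(-56179 - 5*68644) = 1/(-56179 - 343220) = 1/(-399399) = -1/399399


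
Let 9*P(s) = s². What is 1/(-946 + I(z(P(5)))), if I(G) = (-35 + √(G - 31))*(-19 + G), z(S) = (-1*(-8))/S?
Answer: -5965625/2391849152 + 50375*I*√703/2391849152 ≈ -0.0024941 + 0.00055842*I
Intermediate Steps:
P(s) = s²/9
z(S) = 8/S
I(G) = (-35 + √(-31 + G))*(-19 + G)
1/(-946 + I(z(P(5)))) = 1/(-946 + (665 - 280/((⅑)*5²) - 19*√(-31 + 8/(((⅑)*5²))) + (8/(((⅑)*5²)))*√(-31 + 8/(((⅑)*5²))))) = 1/(-946 + (665 - 280/((⅑)*25) - 19*√(-31 + 8/(((⅑)*25))) + (8/(((⅑)*25)))*√(-31 + 8/(((⅑)*25))))) = 1/(-946 + (665 - 280/25/9 - 19*√(-31 + 8/(25/9)) + (8/(25/9))*√(-31 + 8/(25/9)))) = 1/(-946 + (665 - 280*9/25 - 19*√(-31 + 8*(9/25)) + (8*(9/25))*√(-31 + 8*(9/25)))) = 1/(-946 + (665 - 35*72/25 - 19*√(-31 + 72/25) + 72*√(-31 + 72/25)/25)) = 1/(-946 + (665 - 504/5 - 19*I*√703/5 + 72*√(-703/25)/25)) = 1/(-946 + (665 - 504/5 - 19*I*√703/5 + 72*(I*√703/5)/25)) = 1/(-946 + (665 - 504/5 - 19*I*√703/5 + 72*I*√703/125)) = 1/(-946 + (2821/5 - 403*I*√703/125)) = 1/(-1909/5 - 403*I*√703/125)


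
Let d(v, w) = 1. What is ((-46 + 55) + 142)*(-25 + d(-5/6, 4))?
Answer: -3624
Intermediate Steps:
((-46 + 55) + 142)*(-25 + d(-5/6, 4)) = ((-46 + 55) + 142)*(-25 + 1) = (9 + 142)*(-24) = 151*(-24) = -3624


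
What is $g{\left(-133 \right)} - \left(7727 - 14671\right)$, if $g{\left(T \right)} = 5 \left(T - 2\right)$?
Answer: $6269$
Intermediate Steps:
$g{\left(T \right)} = -10 + 5 T$ ($g{\left(T \right)} = 5 \left(-2 + T\right) = -10 + 5 T$)
$g{\left(-133 \right)} - \left(7727 - 14671\right) = \left(-10 + 5 \left(-133\right)\right) - \left(7727 - 14671\right) = \left(-10 - 665\right) - \left(7727 - 14671\right) = -675 - -6944 = -675 + 6944 = 6269$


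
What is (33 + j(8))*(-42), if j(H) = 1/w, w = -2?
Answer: -1365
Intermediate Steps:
j(H) = -½ (j(H) = 1/(-2) = -½)
(33 + j(8))*(-42) = (33 - ½)*(-42) = (65/2)*(-42) = -1365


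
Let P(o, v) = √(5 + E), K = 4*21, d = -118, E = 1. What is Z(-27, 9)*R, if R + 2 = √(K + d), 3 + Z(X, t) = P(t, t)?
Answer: (2 - I*√34)*(3 - √6) ≈ 1.101 - 3.21*I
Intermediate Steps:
K = 84
P(o, v) = √6 (P(o, v) = √(5 + 1) = √6)
Z(X, t) = -3 + √6
R = -2 + I*√34 (R = -2 + √(84 - 118) = -2 + √(-34) = -2 + I*√34 ≈ -2.0 + 5.831*I)
Z(-27, 9)*R = (-3 + √6)*(-2 + I*√34)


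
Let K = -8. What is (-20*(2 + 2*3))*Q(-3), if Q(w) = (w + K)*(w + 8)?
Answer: 8800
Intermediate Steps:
Q(w) = (-8 + w)*(8 + w) (Q(w) = (w - 8)*(w + 8) = (-8 + w)*(8 + w))
(-20*(2 + 2*3))*Q(-3) = (-20*(2 + 2*3))*(-64 + (-3)²) = (-20*(2 + 6))*(-64 + 9) = -20*8*(-55) = -160*(-55) = 8800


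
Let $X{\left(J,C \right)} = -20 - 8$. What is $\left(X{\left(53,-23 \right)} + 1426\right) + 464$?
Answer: $1862$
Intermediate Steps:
$X{\left(J,C \right)} = -28$
$\left(X{\left(53,-23 \right)} + 1426\right) + 464 = \left(-28 + 1426\right) + 464 = 1398 + 464 = 1862$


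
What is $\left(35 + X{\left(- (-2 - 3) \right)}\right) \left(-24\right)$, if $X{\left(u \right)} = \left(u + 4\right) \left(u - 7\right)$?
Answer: $-408$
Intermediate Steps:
$X{\left(u \right)} = \left(-7 + u\right) \left(4 + u\right)$ ($X{\left(u \right)} = \left(4 + u\right) \left(-7 + u\right) = \left(-7 + u\right) \left(4 + u\right)$)
$\left(35 + X{\left(- (-2 - 3) \right)}\right) \left(-24\right) = \left(35 - \left(28 - \left(-2 - 3\right)^{2} + 3 \left(-1\right) \left(-2 - 3\right)\right)\right) \left(-24\right) = \left(35 - \left(28 - 25 + 3 \left(-1\right) \left(-5\right)\right)\right) \left(-24\right) = \left(35 - \left(43 - 25\right)\right) \left(-24\right) = \left(35 - 18\right) \left(-24\right) = 17 \left(-24\right) = -408$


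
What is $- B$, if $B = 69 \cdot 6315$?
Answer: $-435735$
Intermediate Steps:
$B = 435735$
$- B = \left(-1\right) 435735 = -435735$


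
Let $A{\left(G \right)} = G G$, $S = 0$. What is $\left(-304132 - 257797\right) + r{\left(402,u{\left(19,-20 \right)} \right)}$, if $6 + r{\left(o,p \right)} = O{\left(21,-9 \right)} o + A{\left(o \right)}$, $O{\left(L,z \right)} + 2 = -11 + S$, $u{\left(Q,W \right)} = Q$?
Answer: $-405557$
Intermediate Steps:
$A{\left(G \right)} = G^{2}$
$O{\left(L,z \right)} = -13$ ($O{\left(L,z \right)} = -2 + \left(-11 + 0\right) = -2 - 11 = -13$)
$r{\left(o,p \right)} = -6 + o^{2} - 13 o$ ($r{\left(o,p \right)} = -6 + \left(- 13 o + o^{2}\right) = -6 + \left(o^{2} - 13 o\right) = -6 + o^{2} - 13 o$)
$\left(-304132 - 257797\right) + r{\left(402,u{\left(19,-20 \right)} \right)} = \left(-304132 - 257797\right) - \left(5232 - 161604\right) = -561929 - -156372 = -561929 + 156372 = -405557$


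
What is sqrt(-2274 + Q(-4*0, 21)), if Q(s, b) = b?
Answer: I*sqrt(2253) ≈ 47.466*I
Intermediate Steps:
sqrt(-2274 + Q(-4*0, 21)) = sqrt(-2274 + 21) = sqrt(-2253) = I*sqrt(2253)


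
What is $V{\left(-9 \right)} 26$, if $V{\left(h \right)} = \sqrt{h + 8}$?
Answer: $26 i \approx 26.0 i$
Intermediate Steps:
$V{\left(h \right)} = \sqrt{8 + h}$
$V{\left(-9 \right)} 26 = \sqrt{8 - 9} \cdot 26 = \sqrt{-1} \cdot 26 = i 26 = 26 i$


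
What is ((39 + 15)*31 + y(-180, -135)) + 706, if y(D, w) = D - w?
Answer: 2335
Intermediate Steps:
((39 + 15)*31 + y(-180, -135)) + 706 = ((39 + 15)*31 + (-180 - 1*(-135))) + 706 = (54*31 + (-180 + 135)) + 706 = (1674 - 45) + 706 = 1629 + 706 = 2335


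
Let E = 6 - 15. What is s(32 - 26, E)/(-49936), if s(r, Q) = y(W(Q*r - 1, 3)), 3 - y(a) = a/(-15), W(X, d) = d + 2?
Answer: -5/74904 ≈ -6.6752e-5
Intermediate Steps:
E = -9
W(X, d) = 2 + d
y(a) = 3 + a/15 (y(a) = 3 - a/(-15) = 3 - a*(-1)/15 = 3 - (-1)*a/15 = 3 + a/15)
s(r, Q) = 10/3 (s(r, Q) = 3 + (2 + 3)/15 = 3 + (1/15)*5 = 3 + 1/3 = 10/3)
s(32 - 26, E)/(-49936) = (10/3)/(-49936) = (10/3)*(-1/49936) = -5/74904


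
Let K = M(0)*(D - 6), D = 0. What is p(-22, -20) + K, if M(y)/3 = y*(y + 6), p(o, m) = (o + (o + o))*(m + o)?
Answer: 2772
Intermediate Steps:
p(o, m) = 3*o*(m + o) (p(o, m) = (o + 2*o)*(m + o) = (3*o)*(m + o) = 3*o*(m + o))
M(y) = 3*y*(6 + y) (M(y) = 3*(y*(y + 6)) = 3*(y*(6 + y)) = 3*y*(6 + y))
K = 0 (K = (3*0*(6 + 0))*(0 - 6) = (3*0*6)*(-6) = 0*(-6) = 0)
p(-22, -20) + K = 3*(-22)*(-20 - 22) + 0 = 3*(-22)*(-42) + 0 = 2772 + 0 = 2772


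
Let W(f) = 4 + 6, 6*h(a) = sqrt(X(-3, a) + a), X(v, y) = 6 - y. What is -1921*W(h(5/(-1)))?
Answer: -19210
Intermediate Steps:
h(a) = sqrt(6)/6 (h(a) = sqrt((6 - a) + a)/6 = sqrt(6)/6)
W(f) = 10
-1921*W(h(5/(-1))) = -1921*10 = -19210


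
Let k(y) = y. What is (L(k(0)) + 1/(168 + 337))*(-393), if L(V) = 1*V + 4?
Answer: -794253/505 ≈ -1572.8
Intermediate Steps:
L(V) = 4 + V (L(V) = V + 4 = 4 + V)
(L(k(0)) + 1/(168 + 337))*(-393) = ((4 + 0) + 1/(168 + 337))*(-393) = (4 + 1/505)*(-393) = (2021/505)*(-393) = -794253/505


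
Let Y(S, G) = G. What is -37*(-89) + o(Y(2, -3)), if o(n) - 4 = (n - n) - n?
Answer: 3300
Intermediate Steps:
o(n) = 4 - n (o(n) = 4 + ((n - n) - n) = 4 + (0 - n) = 4 - n)
-37*(-89) + o(Y(2, -3)) = -37*(-89) + (4 - 1*(-3)) = 3293 + (4 + 3) = 3293 + 7 = 3300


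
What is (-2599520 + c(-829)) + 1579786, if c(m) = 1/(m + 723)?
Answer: -108091805/106 ≈ -1.0197e+6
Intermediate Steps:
c(m) = 1/(723 + m)
(-2599520 + c(-829)) + 1579786 = (-2599520 + 1/(723 - 829)) + 1579786 = (-2599520 + 1/(-106)) + 1579786 = (-2599520 - 1/106) + 1579786 = -275549121/106 + 1579786 = -108091805/106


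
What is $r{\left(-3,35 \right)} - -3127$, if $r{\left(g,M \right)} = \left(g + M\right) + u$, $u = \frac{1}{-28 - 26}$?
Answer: $\frac{170585}{54} \approx 3159.0$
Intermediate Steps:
$u = - \frac{1}{54}$ ($u = \frac{1}{-54} = - \frac{1}{54} \approx -0.018519$)
$r{\left(g,M \right)} = - \frac{1}{54} + M + g$ ($r{\left(g,M \right)} = \left(g + M\right) - \frac{1}{54} = \left(M + g\right) - \frac{1}{54} = - \frac{1}{54} + M + g$)
$r{\left(-3,35 \right)} - -3127 = \left(- \frac{1}{54} + 35 - 3\right) - -3127 = \frac{1727}{54} + 3127 = \frac{170585}{54}$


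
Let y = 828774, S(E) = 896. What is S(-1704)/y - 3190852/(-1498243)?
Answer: 1322918800588/620852422041 ≈ 2.1308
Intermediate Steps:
S(-1704)/y - 3190852/(-1498243) = 896/828774 - 3190852/(-1498243) = 896*(1/828774) - 3190852*(-1/1498243) = 448/414387 + 3190852/1498243 = 1322918800588/620852422041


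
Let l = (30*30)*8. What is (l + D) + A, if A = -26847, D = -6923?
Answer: -26570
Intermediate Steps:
l = 7200 (l = 900*8 = 7200)
(l + D) + A = (7200 - 6923) - 26847 = 277 - 26847 = -26570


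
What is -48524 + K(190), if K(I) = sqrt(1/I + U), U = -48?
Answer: -48524 + I*sqrt(1732610)/190 ≈ -48524.0 + 6.9278*I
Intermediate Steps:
K(I) = sqrt(-48 + 1/I) (K(I) = sqrt(1/I - 48) = sqrt(-48 + 1/I))
-48524 + K(190) = -48524 + sqrt(-48 + 1/190) = -48524 + sqrt(-9119/190) = -48524 + I*sqrt(1732610)/190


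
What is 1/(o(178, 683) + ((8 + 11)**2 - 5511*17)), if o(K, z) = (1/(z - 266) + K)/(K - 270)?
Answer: -38364/3580432891 ≈ -1.0715e-5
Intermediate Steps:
o(K, z) = (K + 1/(-266 + z))/(-270 + K) (o(K, z) = (1/(-266 + z) + K)/(-270 + K) = (K + 1/(-266 + z))/(-270 + K))
1/(o(178, 683) + ((8 + 11)**2 - 5511*17)) = 1/((1 - 266*178 + 178*683)/(71820 - 270*683 - 266*178 + 178*683) + ((8 + 11)**2 - 5511*17)) = 1/((1 - 47348 + 121574)/(71820 - 184410 - 47348 + 121574) + (19**2 - 501*187)) = 1/(74227/(-38364) + (361 - 93687)) = 1/(-1/38364*74227 - 93326) = 1/(-74227/38364 - 93326) = 1/(-3580432891/38364) = -38364/3580432891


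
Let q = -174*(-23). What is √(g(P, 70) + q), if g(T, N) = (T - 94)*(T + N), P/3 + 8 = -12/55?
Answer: I*√4169794/55 ≈ 37.127*I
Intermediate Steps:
P = -1356/55 (P = -24 + 3*(-12/55) = -24 - 36/55 = -1356/55 ≈ -24.655)
g(T, N) = (-94 + T)*(N + T)
q = 4002
√(g(P, 70) + q) = √(((-1356/55)² - 94*70 - 94*(-1356/55) + 70*(-1356/55)) + 4002) = √((1838736/3025 - 6580 + 127464/55 - 18984/11) + 4002) = √(-16275844/3025 + 4002) = √(-4169794/3025) = I*√4169794/55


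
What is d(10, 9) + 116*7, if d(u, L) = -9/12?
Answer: 3245/4 ≈ 811.25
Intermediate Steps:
d(u, L) = -¾ (d(u, L) = -9*1/12 = -¾)
d(10, 9) + 116*7 = -¾ + 116*7 = -¾ + 812 = 3245/4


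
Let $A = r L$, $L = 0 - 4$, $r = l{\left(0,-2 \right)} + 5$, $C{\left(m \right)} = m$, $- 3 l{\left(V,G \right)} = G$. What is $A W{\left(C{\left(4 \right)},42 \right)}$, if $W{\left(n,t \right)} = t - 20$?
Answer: $- \frac{1496}{3} \approx -498.67$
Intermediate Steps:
$l{\left(V,G \right)} = - \frac{G}{3}$
$r = \frac{17}{3}$ ($r = \left(- \frac{1}{3}\right) \left(-2\right) + 5 = \frac{2}{3} + 5 = \frac{17}{3} \approx 5.6667$)
$L = -4$ ($L = 0 - 4 = -4$)
$W{\left(n,t \right)} = -20 + t$ ($W{\left(n,t \right)} = t - 20 = -20 + t$)
$A = - \frac{68}{3}$ ($A = \frac{17}{3} \left(-4\right) = - \frac{68}{3} \approx -22.667$)
$A W{\left(C{\left(4 \right)},42 \right)} = - \frac{68 \left(-20 + 42\right)}{3} = \left(- \frac{68}{3}\right) 22 = - \frac{1496}{3}$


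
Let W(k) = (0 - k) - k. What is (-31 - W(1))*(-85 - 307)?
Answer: 11368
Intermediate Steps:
W(k) = -2*k (W(k) = -k - k = -2*k)
(-31 - W(1))*(-85 - 307) = (-31 - (-2))*(-85 - 307) = (-31 - 1*(-2))*(-392) = (-31 + 2)*(-392) = -29*(-392) = 11368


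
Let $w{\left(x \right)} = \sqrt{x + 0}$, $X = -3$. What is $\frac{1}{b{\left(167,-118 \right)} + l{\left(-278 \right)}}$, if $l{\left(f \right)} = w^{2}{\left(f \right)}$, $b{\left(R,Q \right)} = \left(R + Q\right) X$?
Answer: $- \frac{1}{425} \approx -0.0023529$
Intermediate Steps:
$w{\left(x \right)} = \sqrt{x}$
$b{\left(R,Q \right)} = - 3 Q - 3 R$ ($b{\left(R,Q \right)} = \left(R + Q\right) \left(-3\right) = \left(Q + R\right) \left(-3\right) = - 3 Q - 3 R$)
$l{\left(f \right)} = f$ ($l{\left(f \right)} = \left(\sqrt{f}\right)^{2} = f$)
$\frac{1}{b{\left(167,-118 \right)} + l{\left(-278 \right)}} = \frac{1}{\left(\left(-3\right) \left(-118\right) - 501\right) - 278} = \frac{1}{\left(354 - 501\right) - 278} = \frac{1}{-147 - 278} = \frac{1}{-425} = - \frac{1}{425}$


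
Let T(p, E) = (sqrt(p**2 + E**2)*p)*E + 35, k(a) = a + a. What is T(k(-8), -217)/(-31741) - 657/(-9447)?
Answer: 6841064/99952409 - 3472*sqrt(47345)/31741 ≈ -23.733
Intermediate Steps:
k(a) = 2*a
T(p, E) = 35 + E*p*sqrt(E**2 + p**2) (T(p, E) = (sqrt(E**2 + p**2)*p)*E + 35 = (p*sqrt(E**2 + p**2))*E + 35 = E*p*sqrt(E**2 + p**2) + 35 = 35 + E*p*sqrt(E**2 + p**2))
T(k(-8), -217)/(-31741) - 657/(-9447) = (35 - 217*2*(-8)*sqrt((-217)**2 + (2*(-8))**2))/(-31741) - 657/(-9447) = (35 - 217*(-16)*sqrt(47089 + (-16)**2))*(-1/31741) - 657*(-1/9447) = (35 - 217*(-16)*sqrt(47089 + 256))*(-1/31741) + 219/3149 = (35 - 217*(-16)*sqrt(47345))*(-1/31741) + 219/3149 = (35 + 3472*sqrt(47345))*(-1/31741) + 219/3149 = (-35/31741 - 3472*sqrt(47345)/31741) + 219/3149 = 6841064/99952409 - 3472*sqrt(47345)/31741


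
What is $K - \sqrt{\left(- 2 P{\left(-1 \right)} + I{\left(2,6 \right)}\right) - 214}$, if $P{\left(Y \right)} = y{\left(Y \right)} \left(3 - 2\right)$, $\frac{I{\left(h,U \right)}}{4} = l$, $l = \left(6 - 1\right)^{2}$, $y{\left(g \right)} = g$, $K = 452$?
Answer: $452 - 4 i \sqrt{7} \approx 452.0 - 10.583 i$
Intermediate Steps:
$l = 25$ ($l = 5^{2} = 25$)
$I{\left(h,U \right)} = 100$ ($I{\left(h,U \right)} = 4 \cdot 25 = 100$)
$P{\left(Y \right)} = Y$ ($P{\left(Y \right)} = Y \left(3 - 2\right) = Y 1 = Y$)
$K - \sqrt{\left(- 2 P{\left(-1 \right)} + I{\left(2,6 \right)}\right) - 214} = 452 - \sqrt{\left(\left(-2\right) \left(-1\right) + 100\right) - 214} = 452 - \sqrt{\left(2 + 100\right) - 214} = 452 - \sqrt{102 - 214} = 452 - \sqrt{-112} = 452 - 4 i \sqrt{7}$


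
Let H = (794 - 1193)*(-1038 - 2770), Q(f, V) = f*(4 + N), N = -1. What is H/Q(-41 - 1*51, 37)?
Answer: -126616/23 ≈ -5505.0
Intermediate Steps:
Q(f, V) = 3*f (Q(f, V) = f*(4 - 1) = f*3 = 3*f)
H = 1519392 (H = -399*(-3808) = 1519392)
H/Q(-41 - 1*51, 37) = 1519392/((3*(-41 - 1*51))) = 1519392/((3*(-41 - 51))) = 1519392/((3*(-92))) = 1519392/(-276) = 1519392*(-1/276) = -126616/23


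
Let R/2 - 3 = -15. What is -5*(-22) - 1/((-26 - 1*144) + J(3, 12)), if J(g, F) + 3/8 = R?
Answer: 171058/1555 ≈ 110.01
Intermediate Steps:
R = -24 (R = 6 + 2*(-15) = 6 - 30 = -24)
J(g, F) = -195/8 (J(g, F) = -3/8 - 24 = -195/8)
-5*(-22) - 1/((-26 - 1*144) + J(3, 12)) = -5*(-22) - 1/((-26 - 1*144) - 195/8) = 110 - 1/((-26 - 144) - 195/8) = 110 - 1/(-170 - 195/8) = 110 - 1/(-1555/8) = 110 - 1*(-8/1555) = 110 + 8/1555 = 171058/1555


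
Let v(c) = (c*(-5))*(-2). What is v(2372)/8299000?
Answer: 593/207475 ≈ 0.0028582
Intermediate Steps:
v(c) = 10*c (v(c) = -5*c*(-2) = 10*c)
v(2372)/8299000 = (10*2372)/8299000 = 23720*(1/8299000) = 593/207475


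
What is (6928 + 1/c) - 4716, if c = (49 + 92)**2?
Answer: 43976773/19881 ≈ 2212.0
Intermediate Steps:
c = 19881 (c = 141**2 = 19881)
(6928 + 1/c) - 4716 = (6928 + 1/19881) - 4716 = 137735569/19881 - 4716 = 43976773/19881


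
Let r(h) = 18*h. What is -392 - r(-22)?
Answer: 4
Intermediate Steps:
-392 - r(-22) = -392 - 18*(-22) = -392 - 1*(-396) = -392 + 396 = 4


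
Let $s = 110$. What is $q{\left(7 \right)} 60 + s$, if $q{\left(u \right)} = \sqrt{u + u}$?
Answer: $110 + 60 \sqrt{14} \approx 334.5$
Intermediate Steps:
$q{\left(u \right)} = \sqrt{2} \sqrt{u}$ ($q{\left(u \right)} = \sqrt{2 u} = \sqrt{2} \sqrt{u}$)
$q{\left(7 \right)} 60 + s = \sqrt{2} \sqrt{7} \cdot 60 + 110 = \sqrt{14} \cdot 60 + 110 = 60 \sqrt{14} + 110 = 110 + 60 \sqrt{14}$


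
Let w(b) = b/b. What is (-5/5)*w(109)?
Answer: -1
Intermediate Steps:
w(b) = 1
(-5/5)*w(109) = -5/5*1 = -1*1*1 = -1*1 = -1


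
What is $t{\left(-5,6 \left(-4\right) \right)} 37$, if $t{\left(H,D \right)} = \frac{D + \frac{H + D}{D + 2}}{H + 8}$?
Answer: $- \frac{18463}{66} \approx -279.74$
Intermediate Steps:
$t{\left(H,D \right)} = \frac{D + \frac{D + H}{2 + D}}{8 + H}$
$t{\left(-5,6 \left(-4\right) \right)} 37 = \frac{-5 + \left(6 \left(-4\right)\right)^{2} + 3 \cdot 6 \left(-4\right)}{16 + 2 \left(-5\right) + 8 \cdot 6 \left(-4\right) + 6 \left(-4\right) \left(-5\right)} 37 = \frac{-5 + \left(-24\right)^{2} + 3 \left(-24\right)}{16 - 10 + 8 \left(-24\right) - -120} \cdot 37 = \frac{-5 + 576 - 72}{16 - 10 - 192 + 120} \cdot 37 = \frac{1}{-66} \cdot 499 \cdot 37 = \left(- \frac{1}{66}\right) 499 \cdot 37 = \left(- \frac{499}{66}\right) 37 = - \frac{18463}{66}$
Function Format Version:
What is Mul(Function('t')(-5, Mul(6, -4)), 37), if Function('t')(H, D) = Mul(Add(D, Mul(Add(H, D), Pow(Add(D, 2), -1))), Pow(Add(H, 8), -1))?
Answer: Rational(-18463, 66) ≈ -279.74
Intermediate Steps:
Function('t')(H, D) = Mul(Pow(Add(8, H), -1), Add(D, Mul(Pow(Add(2, D), -1), Add(D, H)))) (Function('t')(H, D) = Mul(Add(D, Mul(Add(D, H), Pow(Add(2, D), -1))), Pow(Add(8, H), -1)) = Mul(Add(D, Mul(Pow(Add(2, D), -1), Add(D, H))), Pow(Add(8, H), -1)) = Mul(Pow(Add(8, H), -1), Add(D, Mul(Pow(Add(2, D), -1), Add(D, H)))))
Mul(Function('t')(-5, Mul(6, -4)), 37) = Mul(Mul(Pow(Add(16, Mul(2, -5), Mul(8, Mul(6, -4)), Mul(Mul(6, -4), -5)), -1), Add(-5, Pow(Mul(6, -4), 2), Mul(3, Mul(6, -4)))), 37) = Mul(Mul(Pow(Add(16, -10, Mul(8, -24), Mul(-24, -5)), -1), Add(-5, Pow(-24, 2), Mul(3, -24))), 37) = Mul(Mul(Pow(Add(16, -10, -192, 120), -1), Add(-5, 576, -72)), 37) = Mul(Mul(Pow(-66, -1), 499), 37) = Mul(Mul(Rational(-1, 66), 499), 37) = Mul(Rational(-499, 66), 37) = Rational(-18463, 66)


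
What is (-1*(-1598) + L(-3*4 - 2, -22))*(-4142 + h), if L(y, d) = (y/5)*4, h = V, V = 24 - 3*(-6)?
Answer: -6505880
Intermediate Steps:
V = 42 (V = 24 + 18 = 42)
h = 42
L(y, d) = 4*y/5 (L(y, d) = (y*(1/5))*4 = (y/5)*4 = 4*y/5)
(-1*(-1598) + L(-3*4 - 2, -22))*(-4142 + h) = (-1*(-1598) + 4*(-3*4 - 2)/5)*(-4142 + 42) = (1598 + 4*(-12 - 2)/5)*(-4100) = (1598 + (4/5)*(-14))*(-4100) = (1598 - 56/5)*(-4100) = (7934/5)*(-4100) = -6505880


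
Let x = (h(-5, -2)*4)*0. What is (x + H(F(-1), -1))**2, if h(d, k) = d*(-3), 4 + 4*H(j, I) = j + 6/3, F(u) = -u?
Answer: 1/16 ≈ 0.062500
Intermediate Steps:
H(j, I) = -1/2 + j/4 (H(j, I) = -1 + (j + 6/3)/4 = -1 + (j + 6*(1/3))/4 = -1 + (j + 2)/4 = -1 + (2 + j)/4 = -1 + (1/2 + j/4) = -1/2 + j/4)
h(d, k) = -3*d
x = 0 (x = (-3*(-5)*4)*0 = (15*4)*0 = 60*0 = 0)
(x + H(F(-1), -1))**2 = (0 + (-1/2 + (-1*(-1))/4))**2 = (0 + (-1/2 + (1/4)*1))**2 = (0 + (-1/2 + 1/4))**2 = (0 - 1/4)**2 = (-1/4)**2 = 1/16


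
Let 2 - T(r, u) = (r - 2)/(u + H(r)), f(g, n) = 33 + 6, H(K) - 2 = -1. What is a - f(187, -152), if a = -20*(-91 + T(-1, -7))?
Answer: 1751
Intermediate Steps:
H(K) = 1 (H(K) = 2 - 1 = 1)
f(g, n) = 39
T(r, u) = 2 - (-2 + r)/(1 + u) (T(r, u) = 2 - (r - 2)/(u + 1) = 2 - (-2 + r)/(1 + u))
a = 1790 (a = -20*(-91 + (4 - 1*(-1) + 2*(-7))/(1 - 7)) = -20*(-91 + (4 + 1 - 14)/(-6)) = -20*(-91 - ⅙*(-9)) = -20*(-91 + 3/2) = -20*(-179/2) = 1790)
a - f(187, -152) = 1790 - 1*39 = 1790 - 39 = 1751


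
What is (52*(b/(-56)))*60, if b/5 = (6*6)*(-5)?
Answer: 351000/7 ≈ 50143.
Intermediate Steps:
b = -900 (b = 5*((6*6)*(-5)) = 5*(36*(-5)) = 5*(-180) = -900)
(52*(b/(-56)))*60 = (52*(-900/(-56)))*60 = (52*(-900*(-1/56)))*60 = (52*(225/14))*60 = (5850/7)*60 = 351000/7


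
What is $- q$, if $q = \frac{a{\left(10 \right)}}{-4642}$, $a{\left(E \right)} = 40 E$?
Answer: $\frac{200}{2321} \approx 0.08617$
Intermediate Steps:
$q = - \frac{200}{2321}$ ($q = \frac{40 \cdot 10}{-4642} = 400 \left(- \frac{1}{4642}\right) = - \frac{200}{2321} \approx -0.08617$)
$- q = \left(-1\right) \left(- \frac{200}{2321}\right) = \frac{200}{2321}$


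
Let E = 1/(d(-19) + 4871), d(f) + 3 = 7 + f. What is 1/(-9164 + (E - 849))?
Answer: -4856/48623127 ≈ -9.9870e-5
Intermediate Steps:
d(f) = 4 + f (d(f) = -3 + (7 + f) = 4 + f)
E = 1/4856 (E = 1/((4 - 19) + 4871) = 1/(-15 + 4871) = 1/4856 ≈ 0.00020593)
1/(-9164 + (E - 849)) = 1/(-9164 + (1/4856 - 849)) = 1/(-9164 - 4122743/4856) = 1/(-48623127/4856) = -4856/48623127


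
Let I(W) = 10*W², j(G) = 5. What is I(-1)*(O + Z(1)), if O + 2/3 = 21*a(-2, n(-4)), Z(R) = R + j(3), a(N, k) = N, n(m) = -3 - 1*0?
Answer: -1100/3 ≈ -366.67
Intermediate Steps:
n(m) = -3 (n(m) = -3 + 0 = -3)
Z(R) = 5 + R (Z(R) = R + 5 = 5 + R)
O = -128/3 (O = -⅔ + 21*(-2) = -⅔ - 42 = -128/3 ≈ -42.667)
I(-1)*(O + Z(1)) = (10*(-1)²)*(-128/3 + (5 + 1)) = (10*1)*(-128/3 + 6) = 10*(-110/3) = -1100/3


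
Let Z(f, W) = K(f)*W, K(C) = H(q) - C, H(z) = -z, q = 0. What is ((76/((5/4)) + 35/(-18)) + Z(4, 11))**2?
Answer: 1787569/8100 ≈ 220.69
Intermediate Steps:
K(C) = -C (K(C) = -1*0 - C = 0 - C = -C)
Z(f, W) = -W*f (Z(f, W) = (-f)*W = -W*f)
((76/((5/4)) + 35/(-18)) + Z(4, 11))**2 = ((76/((5/4)) + 35/(-18)) - 1*11*4)**2 = ((76/((5*(1/4))) + 35*(-1/18)) - 44)**2 = ((76/(5/4) - 35/18) - 44)**2 = ((76*(4/5) - 35/18) - 44)**2 = ((304/5 - 35/18) - 44)**2 = (5297/90 - 44)**2 = (1337/90)**2 = 1787569/8100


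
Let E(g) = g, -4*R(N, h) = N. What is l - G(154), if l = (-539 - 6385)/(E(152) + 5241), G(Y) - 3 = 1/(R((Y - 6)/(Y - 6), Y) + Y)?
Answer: -14229917/3316695 ≈ -4.2904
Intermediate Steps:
R(N, h) = -N/4
G(Y) = 3 + 1/(-¼ + Y) (G(Y) = 3 + 1/(-(Y - 6)/(4*(Y - 6)) + Y) = 3 + 1/(-(-6 + Y)/(4*(-6 + Y)) + Y) = 3 + 1/(-¼*1 + Y) = 3 + 1/(-¼ + Y))
l = -6924/5393 (l = (-539 - 6385)/(152 + 5241) = -6924/5393 ≈ -1.2839)
l - G(154) = -6924/5393 - (1 + 12*154)/(-1 + 4*154) = -6924/5393 - (1 + 1848)/(-1 + 616) = -6924/5393 - 1849/615 = -14229917/3316695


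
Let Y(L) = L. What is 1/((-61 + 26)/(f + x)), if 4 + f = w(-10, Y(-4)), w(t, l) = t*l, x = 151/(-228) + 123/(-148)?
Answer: -145549/147630 ≈ -0.98590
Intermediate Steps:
x = -6299/4218 (x = 151*(-1/228) + 123*(-1/148) = -151/228 - 123/148 = -6299/4218 ≈ -1.4934)
w(t, l) = l*t
f = 36 (f = -4 - 4*(-10) = -4 + 40 = 36)
1/((-61 + 26)/(f + x)) = 1/((-61 + 26)/(36 - 6299/4218)) = 1/(-35/145549/4218) = 1/(-35*4218/145549) = 1/(-147630/145549) = -145549/147630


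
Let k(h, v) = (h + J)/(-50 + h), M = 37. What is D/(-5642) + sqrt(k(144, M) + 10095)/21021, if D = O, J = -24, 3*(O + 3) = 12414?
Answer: -4135/5642 + 5*sqrt(99123)/329329 ≈ -0.72812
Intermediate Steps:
O = 4135 (O = -3 + (1/3)*12414 = -3 + 4138 = 4135)
D = 4135
k(h, v) = (-24 + h)/(-50 + h) (k(h, v) = (h - 24)/(-50 + h) = (-24 + h)/(-50 + h))
D/(-5642) + sqrt(k(144, M) + 10095)/21021 = 4135/(-5642) + sqrt((-24 + 144)/(-50 + 144) + 10095)/21021 = 4135*(-1/5642) + sqrt(120/94 + 10095)*(1/21021) = -4135/5642 + sqrt((1/94)*120 + 10095)*(1/21021) = -4135/5642 + sqrt(60/47 + 10095)*(1/21021) = -4135/5642 + sqrt(474525/47)*(1/21021) = -4135/5642 + (15*sqrt(99123)/47)*(1/21021) = -4135/5642 + 5*sqrt(99123)/329329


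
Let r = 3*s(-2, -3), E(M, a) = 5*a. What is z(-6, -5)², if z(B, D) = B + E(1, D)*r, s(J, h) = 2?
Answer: 24336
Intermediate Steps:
r = 6 (r = 3*2 = 6)
z(B, D) = B + 30*D (z(B, D) = B + (5*D)*6 = B + 30*D)
z(-6, -5)² = (-6 + 30*(-5))² = (-6 - 150)² = (-156)² = 24336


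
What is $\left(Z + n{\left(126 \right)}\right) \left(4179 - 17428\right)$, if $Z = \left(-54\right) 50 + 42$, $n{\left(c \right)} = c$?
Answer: $33546468$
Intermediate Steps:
$Z = -2658$ ($Z = -2700 + 42 = -2658$)
$\left(Z + n{\left(126 \right)}\right) \left(4179 - 17428\right) = \left(-2658 + 126\right) \left(4179 - 17428\right) = \left(-2532\right) \left(-13249\right) = 33546468$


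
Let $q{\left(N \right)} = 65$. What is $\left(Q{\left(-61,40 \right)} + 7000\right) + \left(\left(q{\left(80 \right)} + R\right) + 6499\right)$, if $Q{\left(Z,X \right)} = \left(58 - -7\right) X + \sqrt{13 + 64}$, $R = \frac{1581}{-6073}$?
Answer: $\frac{98162391}{6073} + \sqrt{77} \approx 16173.0$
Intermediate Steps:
$R = - \frac{1581}{6073}$ ($R = 1581 \left(- \frac{1}{6073}\right) = - \frac{1581}{6073} \approx -0.26033$)
$Q{\left(Z,X \right)} = \sqrt{77} + 65 X$ ($Q{\left(Z,X \right)} = \left(58 + 7\right) X + \sqrt{77} = 65 X + \sqrt{77} = \sqrt{77} + 65 X$)
$\left(Q{\left(-61,40 \right)} + 7000\right) + \left(\left(q{\left(80 \right)} + R\right) + 6499\right) = \left(\left(\sqrt{77} + 65 \cdot 40\right) + 7000\right) + \left(\left(65 - \frac{1581}{6073}\right) + 6499\right) = \left(\left(\sqrt{77} + 2600\right) + 7000\right) + \left(\frac{393164}{6073} + 6499\right) = \left(\left(2600 + \sqrt{77}\right) + 7000\right) + \frac{39861591}{6073} = \left(9600 + \sqrt{77}\right) + \frac{39861591}{6073} = \frac{98162391}{6073} + \sqrt{77}$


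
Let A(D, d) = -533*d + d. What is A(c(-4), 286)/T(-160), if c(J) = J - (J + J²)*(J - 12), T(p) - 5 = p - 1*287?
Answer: 5852/17 ≈ 344.24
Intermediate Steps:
T(p) = -282 + p (T(p) = 5 + (p - 1*287) = 5 + (p - 287) = 5 + (-287 + p) = -282 + p)
c(J) = J - (-12 + J)*(J + J²) (c(J) = J - (J + J²)*(-12 + J) = J - (-12 + J)*(J + J²))
A(D, d) = -532*d
A(c(-4), 286)/T(-160) = (-532*286)/(-282 - 160) = -152152/(-442) = -152152*(-1/442) = 5852/17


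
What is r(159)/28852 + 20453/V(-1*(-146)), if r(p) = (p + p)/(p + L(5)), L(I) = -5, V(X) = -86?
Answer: -22719226469/95528972 ≈ -237.83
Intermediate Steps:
r(p) = 2*p/(-5 + p) (r(p) = (p + p)/(p - 5) = (2*p)/(-5 + p) = 2*p/(-5 + p))
r(159)/28852 + 20453/V(-1*(-146)) = (2*159/(-5 + 159))/28852 + 20453/(-86) = (2*159/154)*(1/28852) + 20453*(-1/86) = (2*159*(1/154))*(1/28852) - 20453/86 = (159/77)*(1/28852) - 20453/86 = 159/2221604 - 20453/86 = -22719226469/95528972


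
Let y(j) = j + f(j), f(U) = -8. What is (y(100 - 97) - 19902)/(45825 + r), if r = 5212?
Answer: -19907/51037 ≈ -0.39005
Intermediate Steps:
y(j) = -8 + j (y(j) = j - 8 = -8 + j)
(y(100 - 97) - 19902)/(45825 + r) = ((-8 + (100 - 97)) - 19902)/(45825 + 5212) = ((-8 + 3) - 19902)/51037 = (-5 - 19902)*(1/51037) = -19907*1/51037 = -19907/51037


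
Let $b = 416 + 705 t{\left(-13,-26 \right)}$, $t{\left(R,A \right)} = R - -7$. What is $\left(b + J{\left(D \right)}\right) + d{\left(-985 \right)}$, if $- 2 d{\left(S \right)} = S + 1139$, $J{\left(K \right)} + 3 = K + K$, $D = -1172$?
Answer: $-6238$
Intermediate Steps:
$t{\left(R,A \right)} = 7 + R$ ($t{\left(R,A \right)} = R + 7 = 7 + R$)
$b = -3814$ ($b = 416 + 705 \left(7 - 13\right) = 416 + 705 \left(-6\right) = 416 - 4230 = -3814$)
$J{\left(K \right)} = -3 + 2 K$ ($J{\left(K \right)} = -3 + \left(K + K\right) = -3 + 2 K$)
$d{\left(S \right)} = - \frac{1139}{2} - \frac{S}{2}$ ($d{\left(S \right)} = - \frac{S + 1139}{2} = - \frac{1139 + S}{2} = - \frac{1139}{2} - \frac{S}{2}$)
$\left(b + J{\left(D \right)}\right) + d{\left(-985 \right)} = \left(-3814 + \left(-3 + 2 \left(-1172\right)\right)\right) - 77 = \left(-3814 - 2347\right) + \left(- \frac{1139}{2} + \frac{985}{2}\right) = \left(-3814 - 2347\right) - 77 = -6161 - 77 = -6238$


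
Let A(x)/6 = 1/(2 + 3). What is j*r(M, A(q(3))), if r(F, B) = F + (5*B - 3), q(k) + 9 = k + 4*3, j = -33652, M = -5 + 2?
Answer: 0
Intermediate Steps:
M = -3
q(k) = 3 + k (q(k) = -9 + (k + 4*3) = -9 + (k + 12) = -9 + (12 + k) = 3 + k)
A(x) = 6/5 (A(x) = 6/(2 + 3) = 6/5)
r(F, B) = -3 + F + 5*B (r(F, B) = F + (-3 + 5*B) = -3 + F + 5*B)
j*r(M, A(q(3))) = -33652*(-3 - 3 + 5*(6/5)) = -33652*(-3 - 3 + 6) = -33652*0 = 0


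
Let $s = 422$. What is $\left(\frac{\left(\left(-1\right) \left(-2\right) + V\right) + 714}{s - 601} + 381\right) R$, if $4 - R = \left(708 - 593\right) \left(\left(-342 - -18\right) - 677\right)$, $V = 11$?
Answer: $\frac{7767309168}{179} \approx 4.3393 \cdot 10^{7}$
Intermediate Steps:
$R = 115119$ ($R = 4 - \left(708 - 593\right) \left(\left(-342 - -18\right) - 677\right) = 4 - 115 \left(\left(-342 + 18\right) - 677\right) = 4 - 115 \left(-324 - 677\right) = 4 - 115 \left(-1001\right) = 4 - -115115 = 4 + 115115 = 115119$)
$\left(\frac{\left(\left(-1\right) \left(-2\right) + V\right) + 714}{s - 601} + 381\right) R = \left(\frac{\left(\left(-1\right) \left(-2\right) + 11\right) + 714}{422 - 601} + 381\right) 115119 = \left(\frac{\left(2 + 11\right) + 714}{-179} + 381\right) 115119 = \left(\left(13 + 714\right) \left(- \frac{1}{179}\right) + 381\right) 115119 = \left(727 \left(- \frac{1}{179}\right) + 381\right) 115119 = \left(- \frac{727}{179} + 381\right) 115119 = \frac{67472}{179} \cdot 115119 = \frac{7767309168}{179}$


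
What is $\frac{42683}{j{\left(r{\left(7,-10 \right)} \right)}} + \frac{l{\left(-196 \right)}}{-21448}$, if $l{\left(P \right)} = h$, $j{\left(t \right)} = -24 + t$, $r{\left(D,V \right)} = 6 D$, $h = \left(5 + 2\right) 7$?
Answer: $\frac{65390293}{27576} \approx 2371.3$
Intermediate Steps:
$h = 49$ ($h = 7 \cdot 7 = 49$)
$l{\left(P \right)} = 49$
$\frac{42683}{j{\left(r{\left(7,-10 \right)} \right)}} + \frac{l{\left(-196 \right)}}{-21448} = \frac{42683}{-24 + 6 \cdot 7} + \frac{49}{-21448} = \frac{42683}{-24 + 42} + 49 \left(- \frac{1}{21448}\right) = \frac{42683}{18} - \frac{7}{3064} = \frac{65390293}{27576}$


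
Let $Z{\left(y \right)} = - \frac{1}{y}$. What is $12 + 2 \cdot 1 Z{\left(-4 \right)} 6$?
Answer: $15$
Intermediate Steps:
$12 + 2 \cdot 1 Z{\left(-4 \right)} 6 = 12 + 2 \cdot 1 \left(- \frac{1}{-4}\right) 6 = 12 + 2 \left(\left(-1\right) \left(- \frac{1}{4}\right)\right) 6 = 12 + 2 \cdot \frac{1}{4} \cdot 6 = 12 + \frac{1}{2} \cdot 6 = 12 + 3 = 15$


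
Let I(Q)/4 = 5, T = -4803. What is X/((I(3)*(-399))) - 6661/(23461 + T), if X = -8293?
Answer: 140687/206220 ≈ 0.68222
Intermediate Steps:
I(Q) = 20 (I(Q) = 4*5 = 20)
X/((I(3)*(-399))) - 6661/(23461 + T) = -8293/(20*(-399)) - 6661/(23461 - 4803) = -8293/(-7980) - 6661/18658 = -8293*(-1/7980) - 6661*1/18658 = 8293/7980 - 6661/18658 = 140687/206220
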